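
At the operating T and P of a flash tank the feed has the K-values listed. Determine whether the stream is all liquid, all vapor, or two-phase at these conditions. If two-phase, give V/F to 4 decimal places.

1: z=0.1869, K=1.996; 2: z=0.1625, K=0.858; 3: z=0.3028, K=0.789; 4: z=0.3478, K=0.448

ΣzᵢKᵢ = 0.9072; Σzᵢ/Kᵢ = 1.4431.
Since ΣzᵢKᵢ < 1 the mixture is below its bubble point — single liquid phase.

all liquid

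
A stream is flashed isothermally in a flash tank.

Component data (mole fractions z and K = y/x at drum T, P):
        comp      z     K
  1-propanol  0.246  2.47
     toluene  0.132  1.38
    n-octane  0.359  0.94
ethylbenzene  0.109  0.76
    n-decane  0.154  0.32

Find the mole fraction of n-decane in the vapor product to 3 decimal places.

Material balance + equilibrium reduce to Σ zᵢ(Kᵢ−1)/(1+β(Kᵢ−1)) = 0.
g(0) = ΣzᵢKᵢ − 1 = 0.259 and g(1) = 1 − Σzᵢ/Kᵢ = -0.202, so a root lies in (0, 1).
Newton iteration, β⁰ = 0.59:
  β = 0.590: g = 0.0069, g' = -0.374 → β = 0.609
  β = 0.609: g = -0.0000, g' = -0.378 → β = 0.608
Converged at β = 0.608.
Compositions from xᵢ = zᵢ/(1+β(Kᵢ−1)), yᵢ = Kᵢxᵢ:
  1-propanol: x = 0.130, y = 0.321
  toluene: x = 0.107, y = 0.148
  n-octane: x = 0.373, y = 0.350
  ethylbenzene: x = 0.128, y = 0.097
  n-decane: x = 0.263, y = 0.084

y_n-decane = 0.084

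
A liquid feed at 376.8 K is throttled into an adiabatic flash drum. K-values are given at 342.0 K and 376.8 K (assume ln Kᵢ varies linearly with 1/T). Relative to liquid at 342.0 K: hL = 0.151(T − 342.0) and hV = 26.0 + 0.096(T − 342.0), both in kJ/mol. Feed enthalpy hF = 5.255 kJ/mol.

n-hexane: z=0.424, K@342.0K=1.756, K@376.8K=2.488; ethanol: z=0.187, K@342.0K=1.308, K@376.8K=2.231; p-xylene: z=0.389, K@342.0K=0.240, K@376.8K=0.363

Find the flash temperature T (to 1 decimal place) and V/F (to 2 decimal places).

T = 343.2 K, V/F = 0.20

Adiabatic flash: solve Rachford–Rice at each trial T, then check hF = ψ·hV(T) + (1−ψ)·hL(T).
  T = 342.0 K: K = (1.756, 1.308, 0.240), RR gives ψ = 0.169, H_out = 4.382 kJ/mol
  T = 376.8 K: K = (2.488, 2.231, 0.363), RR gives ψ = 0.682, H_out = 21.686 kJ/mol
  T = 359.4 K: K = (2.108, 1.730, 0.298), RR gives ψ = 0.474, H_out = 14.509 kJ/mol
  T = 350.7 K: K = (1.928, 1.510, 0.268), RR gives ψ = 0.342, H_out = 10.051 kJ/mol
  T = 346.4 K: K = (1.842, 1.408, 0.254), RR gives ψ = 0.263, H_out = 7.448 kJ/mol
  T = 344.2 K: K = (1.799, 1.357, 0.247), RR gives ψ = 0.218, H_out = 5.974 kJ/mol
Linear interpolation between T = 342.0 (H_out = 4.382) and T = 344.2 (H_out = 5.974) on hF = 5.255 gives T ≈ 343.2 K, at which ψ = 0.20.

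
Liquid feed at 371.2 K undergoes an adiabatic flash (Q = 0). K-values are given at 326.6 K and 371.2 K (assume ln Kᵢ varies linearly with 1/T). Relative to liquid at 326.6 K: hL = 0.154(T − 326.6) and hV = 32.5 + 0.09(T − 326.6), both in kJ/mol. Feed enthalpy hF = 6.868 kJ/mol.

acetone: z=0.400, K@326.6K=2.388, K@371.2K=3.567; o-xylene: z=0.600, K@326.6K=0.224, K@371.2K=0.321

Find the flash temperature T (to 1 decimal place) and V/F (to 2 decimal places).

Adiabatic flash: solve Rachford–Rice at each trial T, then check hF = ψ·hV(T) + (1−ψ)·hL(T).
  T = 326.6 K: K = (2.388, 0.224), RR gives ψ = 0.083, H_out = 2.704 kJ/mol
  T = 371.2 K: K = (3.567, 0.321), RR gives ψ = 0.355, H_out = 17.403 kJ/mol
  T = 348.9 K: K = (2.956, 0.271), RR gives ψ = 0.242, H_out = 10.959 kJ/mol
  T = 337.8 K: K = (2.668, 0.247), RR gives ψ = 0.172, H_out = 7.181 kJ/mol
  T = 332.2 K: K = (2.526, 0.236), RR gives ψ = 0.130, H_out = 5.046 kJ/mol
  T = 335.0 K: K = (2.597, 0.241), RR gives ψ = 0.152, H_out = 6.137 kJ/mol
  T = 336.4 K: K = (2.632, 0.244), RR gives ψ = 0.162, H_out = 6.665 kJ/mol
  T = 337.1 K: K = (2.650, 0.246), RR gives ψ = 0.167, H_out = 6.924 kJ/mol
Linear interpolation between T = 336.4 (H_out = 6.665) and T = 337.1 (H_out = 6.924) on hF = 6.868 gives T ≈ 336.9 K, at which ψ = 0.17.

T = 336.9 K, V/F = 0.17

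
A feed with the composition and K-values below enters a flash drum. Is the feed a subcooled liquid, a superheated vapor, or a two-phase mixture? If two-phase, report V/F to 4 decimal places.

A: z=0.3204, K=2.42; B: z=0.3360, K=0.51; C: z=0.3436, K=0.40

two-phase, V/F = 0.1083

ΣzᵢKᵢ = 1.0842; Σzᵢ/Kᵢ = 1.6502.
Both exceed 1, so a two-phase solution exists.
Rachford–Rice: g(ψ) = Σ zᵢ(Kᵢ−1)/(1+ψ(Kᵢ−1)) = 0.
Newton–Raphson from ψ = 0.47:
  ψ = 0.4700: g = -0.22817, g' = -0.6085 → ψ = 0.0950
  ψ = 0.0950: g = 0.00957, g' = -0.7294 → ψ = 0.1081
  ψ = 0.1081: g = 0.00008, g' = -0.7169 → ψ = 0.1083
Converged at ψ = 0.1083.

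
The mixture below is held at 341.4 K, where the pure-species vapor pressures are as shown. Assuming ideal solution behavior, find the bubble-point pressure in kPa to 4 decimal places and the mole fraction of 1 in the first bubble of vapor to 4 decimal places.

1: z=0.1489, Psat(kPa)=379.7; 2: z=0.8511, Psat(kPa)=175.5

At the bubble point ψ → 0, so ΣzᵢKᵢ = 1 with Kᵢ = Pᵢˢᵃᵗ/P ⇒ P = ΣzᵢPᵢˢᵃᵗ.
P = 0.1489·379.7 + 0.8511·175.5 = 205.9054 kPa
yᵢ = zᵢPᵢˢᵃᵗ/P ⇒ y_1 = 0.1489·379.7/205.9054 = 0.2746

Pbub = 205.9054 kPa, y_1 = 0.2746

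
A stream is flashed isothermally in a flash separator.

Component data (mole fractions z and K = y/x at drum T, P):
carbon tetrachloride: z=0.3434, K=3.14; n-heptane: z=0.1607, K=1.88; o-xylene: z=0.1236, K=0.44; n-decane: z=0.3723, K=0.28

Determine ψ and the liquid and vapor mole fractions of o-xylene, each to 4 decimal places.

Newton–Raphson from ψ = 0.64:
  ψ = 0.6400: g = -0.20442, g' = -1.0890 → ψ = 0.4523
  ψ = 0.4523: g = -0.01560, g' = -0.9637 → ψ = 0.4361
Converged at ψ = 0.4361.
Compositions from xᵢ = zᵢ/(1+ψ(Kᵢ−1)), yᵢ = Kᵢxᵢ:
  carbon tetrachloride: x = 0.1776, y = 0.5578
  n-heptane: x = 0.1161, y = 0.2183
  o-xylene: x = 0.1635, y = 0.0720
  n-decane: x = 0.5427, y = 0.1520

ψ = 0.4361, x_o-xylene = 0.1635, y_o-xylene = 0.0720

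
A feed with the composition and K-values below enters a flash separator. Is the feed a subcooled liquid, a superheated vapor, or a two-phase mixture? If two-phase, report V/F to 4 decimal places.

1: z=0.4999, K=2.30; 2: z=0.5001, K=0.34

two-phase, V/F = 0.3727

ΣzᵢKᵢ = 1.3198; Σzᵢ/Kᵢ = 1.6882.
Both exceed 1, so a two-phase solution exists.
Material balance + equilibrium reduce to Σ zᵢ(Kᵢ−1)/(1+ψ(Kᵢ−1)) = 0.
Binary case is linear: z₁(K₁−1)(1+ψ(K₂−1)) + z₂(K₂−1)(1+ψ(K₁−1)) = 0
⇒ ψ = [z₁(K₁−1)+z₂(K₂−1)] / [−(K₁−1)(K₂−1)] = 0.31980/0.85800 = 0.3727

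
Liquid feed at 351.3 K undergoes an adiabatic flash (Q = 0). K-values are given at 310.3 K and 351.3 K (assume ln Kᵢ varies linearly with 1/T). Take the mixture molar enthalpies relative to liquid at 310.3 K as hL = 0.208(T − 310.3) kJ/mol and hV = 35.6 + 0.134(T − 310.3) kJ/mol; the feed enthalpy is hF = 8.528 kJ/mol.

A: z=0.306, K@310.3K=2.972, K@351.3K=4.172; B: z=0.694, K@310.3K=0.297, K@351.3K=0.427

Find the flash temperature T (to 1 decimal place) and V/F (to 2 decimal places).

Adiabatic flash: solve Rachford–Rice at each trial T, then check hF = ψ·hV(T) + (1−ψ)·hL(T).
  T = 310.3 K: K = (2.972, 0.297), RR gives ψ = 0.083, H_out = 2.967 kJ/mol
  T = 351.3 K: K = (4.172, 0.427), RR gives ψ = 0.315, H_out = 18.794 kJ/mol
  T = 330.8 K: K = (3.558, 0.360), RR gives ψ = 0.207, H_out = 11.318 kJ/mol
  T = 320.6 K: K = (3.263, 0.328), RR gives ψ = 0.149, H_out = 7.327 kJ/mol
  T = 325.7 K: K = (3.410, 0.344), RR gives ψ = 0.179, H_out = 9.355 kJ/mol
  T = 323.1 K: K = (3.335, 0.336), RR gives ψ = 0.164, H_out = 8.330 kJ/mol
  T = 324.4 K: K = (3.372, 0.340), RR gives ψ = 0.171, H_out = 8.844 kJ/mol
Linear interpolation between T = 323.1 (H_out = 8.330) and T = 324.4 (H_out = 8.844) on hF = 8.528 gives T ≈ 323.6 K, at which ψ = 0.17.

T = 323.6 K, V/F = 0.17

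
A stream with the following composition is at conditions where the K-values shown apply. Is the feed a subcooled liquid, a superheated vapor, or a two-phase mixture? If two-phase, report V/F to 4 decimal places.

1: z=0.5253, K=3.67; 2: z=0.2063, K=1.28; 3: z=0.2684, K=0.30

ΣzᵢKᵢ = 2.2724; Σzᵢ/Kᵢ = 1.1990.
Both exceed 1, so a two-phase solution exists.
Newton iteration, ψ⁰ = 0.65:
  ψ = 0.6500: g = 0.21686, g' = -0.9548 → ψ = 0.8771
  ψ = 0.8771: g = -0.02066, g' = -1.2283 → ψ = 0.8603
  ψ = 0.8603: g = -0.00036, g' = -1.1861 → ψ = 0.8600
Converged at ψ = 0.8600.

two-phase, V/F = 0.8600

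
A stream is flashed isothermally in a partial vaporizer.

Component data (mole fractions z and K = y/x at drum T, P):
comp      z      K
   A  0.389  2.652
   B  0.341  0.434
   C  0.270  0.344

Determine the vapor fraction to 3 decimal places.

Rachford–Rice: g(ψ) = Σ zᵢ(Kᵢ−1)/(1+ψ(Kᵢ−1)) = 0.
g(0) = ΣzᵢKᵢ − 1 = 0.273 and g(1) = 1 − Σzᵢ/Kᵢ = -0.717, so a root lies in (0, 1).
Newton iteration, ψ⁰ = 0.5:
  ψ = 0.500: g = -0.1808, g' = -0.788 → ψ = 0.271
  ψ = 0.271: g = 0.0009, g' = -0.831 → ψ = 0.272
Converged at ψ = 0.272.

ψ = 0.272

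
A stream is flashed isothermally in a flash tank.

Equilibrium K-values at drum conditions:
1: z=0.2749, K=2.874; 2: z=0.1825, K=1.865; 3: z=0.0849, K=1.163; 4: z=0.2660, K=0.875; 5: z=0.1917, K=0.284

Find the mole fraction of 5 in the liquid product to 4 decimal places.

x_5 = 0.4039

Newton–Raphson from ψ = 0.5:
  ψ = 0.5000: g = 0.13969, g' = -0.5689 → ψ = 0.7455
  ψ = 0.7455: g = -0.00786, g' = -0.6775 → ψ = 0.7339
  ψ = 0.7339: g = -0.00007, g' = -0.6655 → ψ = 0.7338
Converged at ψ = 0.7338.
Compositions from xᵢ = zᵢ/(1+ψ(Kᵢ−1)), yᵢ = Kᵢxᵢ:
  1: x = 0.1157, y = 0.3326
  2: x = 0.1116, y = 0.2082
  3: x = 0.0758, y = 0.0882
  4: x = 0.2929, y = 0.2563
  5: x = 0.4039, y = 0.1147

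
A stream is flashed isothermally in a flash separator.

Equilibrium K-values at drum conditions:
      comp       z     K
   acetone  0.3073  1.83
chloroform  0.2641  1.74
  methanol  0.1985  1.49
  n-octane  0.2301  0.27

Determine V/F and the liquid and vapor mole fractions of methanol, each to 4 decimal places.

Rachford–Rice: g(V/F) = Σ zᵢ(Kᵢ−1)/(1+V/F(Kᵢ−1)) = 0.
g(0) = ΣzᵢKᵢ − 1 = 0.3798 and g(1) = 1 − Σzᵢ/Kᵢ = -0.3051, so a root lies in (0, 1).
Newton–Raphson from V/F = 0.5:
  V/F = 0.5000: g = 0.13651, g' = -0.5176 → V/F = 0.7637
  V/F = 0.7637: g = -0.02786, g' = -0.7898 → V/F = 0.7284
  V/F = 0.7284: g = -0.00112, g' = -0.7284 → V/F = 0.7269
Converged at V/F = 0.7269.
Compositions from xᵢ = zᵢ/(1+V/F(Kᵢ−1)), yᵢ = Kᵢxᵢ:
  acetone: x = 0.1917, y = 0.3507
  chloroform: x = 0.1717, y = 0.2988
  methanol: x = 0.1464, y = 0.2181
  n-octane: x = 0.4902, y = 0.1324

V/F = 0.7269, x_methanol = 0.1464, y_methanol = 0.2181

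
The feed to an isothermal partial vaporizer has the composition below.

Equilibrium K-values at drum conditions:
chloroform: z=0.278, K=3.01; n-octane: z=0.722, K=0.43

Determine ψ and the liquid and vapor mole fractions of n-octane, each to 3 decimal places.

Material balance + equilibrium reduce to Σ zᵢ(Kᵢ−1)/(1+ψ(Kᵢ−1)) = 0.
g(0) = ΣzᵢKᵢ − 1 = 0.147 and g(1) = 1 − Σzᵢ/Kᵢ = -0.771, so a root lies in (0, 1).
Iterate (Newton) starting at ψ = 0.5:
  ψ = 0.500: g = -0.2969, g' = -0.738 → ψ = 0.098
  ψ = 0.098: g = 0.0311, g' = -1.047 → ψ = 0.128
  ψ = 0.128: g = 0.0010, g' = -0.984 → ψ = 0.129
Converged at ψ = 0.129.
Compositions from xᵢ = zᵢ/(1+ψ(Kᵢ−1)), yᵢ = Kᵢxᵢ:
  chloroform: x = 0.221, y = 0.665
  n-octane: x = 0.779, y = 0.335

ψ = 0.129, x_n-octane = 0.779, y_n-octane = 0.335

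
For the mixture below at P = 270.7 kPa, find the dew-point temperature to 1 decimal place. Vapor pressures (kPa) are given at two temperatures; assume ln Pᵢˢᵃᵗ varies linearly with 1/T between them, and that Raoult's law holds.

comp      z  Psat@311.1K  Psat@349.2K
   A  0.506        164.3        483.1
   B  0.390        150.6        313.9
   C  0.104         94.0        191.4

Dew-point temperature: Σzᵢ·P/Pᵢˢᵃᵗ(T) = 1. Interpolate ln Pᵢˢᵃᵗ = aᵢ + bᵢ/T.
  T = 311.1 K: ΣzᵢP/Pᵢˢᵃᵗ = 1.8342
  T = 349.2 K: ΣzᵢP/Pᵢˢᵃᵗ = 0.7669
  T = 330.1 K: ΣzᵢP/Pᵢˢᵃᵗ = 1.1536
  T = 339.6 K: ΣzᵢP/Pᵢˢᵃᵗ = 0.9355
  T = 334.9 K: ΣzᵢP/Pᵢˢᵃᵗ = 1.0359
  T = 337.2 K: ΣzᵢP/Pᵢˢᵃᵗ = 0.9851
Interpolating between 334.9 K and 337.2 K gives T ≈ 336.5 K.

T = 336.5 K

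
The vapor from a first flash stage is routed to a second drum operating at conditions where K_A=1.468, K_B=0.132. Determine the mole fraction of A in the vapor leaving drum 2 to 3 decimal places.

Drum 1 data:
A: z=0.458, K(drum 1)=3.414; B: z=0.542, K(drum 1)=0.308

y_A (drum 2) = 0.954

Drum 1:
Material balance + equilibrium reduce to Σ zᵢ(Kᵢ−1)/(1+ψ₁(Kᵢ−1)) = 0.
Feasibility: ΣzᵢKᵢ = 1.731, Σzᵢ/Kᵢ = 1.894 — both > 1, two phases present.
Binary case is linear: z₁(K₁−1)(1+ψ₁(K₂−1)) + z₂(K₂−1)(1+ψ₁(K₁−1)) = 0
⇒ ψ₁ = [z₁(K₁−1)+z₂(K₂−1)] / [−(K₁−1)(K₂−1)] = 0.7305/1.6705 = 0.437
Drum-1 compositions:
  A: x = 0.223, y = 0.761
  B: x = 0.777, y = 0.239
Drum-2 feed = drum-1 vapor: z₂ = (0.7606, 0.2394).
Drum 2:
Binary case is linear: z₁(K₁−1)(1+ψ₂(K₂−1)) + z₂(K₂−1)(1+ψ₂(K₁−1)) = 0
⇒ ψ₂ = [z₁(K₁−1)+z₂(K₂−1)] / [−(K₁−1)(K₂−1)] = 0.1482/0.4062 = 0.365
  A: x = 0.650, y = 0.954
  B: x = 0.350, y = 0.046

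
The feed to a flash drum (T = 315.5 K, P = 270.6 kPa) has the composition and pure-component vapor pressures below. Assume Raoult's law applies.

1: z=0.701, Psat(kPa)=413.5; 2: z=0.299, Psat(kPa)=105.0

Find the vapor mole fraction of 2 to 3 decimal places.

y_2 = 0.180

Raoult's law: Kᵢ = Pᵢˢᵃᵗ/P = Pᵢˢᵃᵗ/270.6.
  K_1 = 413.5/270.6 = 1.52809, K_2 = 105.0/270.6 = 0.38803
Rachford–Rice: g(V/F) = Σ zᵢ(Kᵢ−1)/(1+V/F(Kᵢ−1)) = 0.
Feasibility: ΣzᵢKᵢ = 1.187, Σzᵢ/Kᵢ = 1.229 — both > 1, two phases present.
Binary case is linear: z₁(K₁−1)(1+V/F(K₂−1)) + z₂(K₂−1)(1+V/F(K₁−1)) = 0
⇒ V/F = [z₁(K₁−1)+z₂(K₂−1)] / [−(K₁−1)(K₂−1)] = 0.1872/0.3232 = 0.579
Compositions from xᵢ = zᵢ/(1+V/F(Kᵢ−1)), yᵢ = Kᵢxᵢ:
  1: x = 0.537, y = 0.820
  2: x = 0.463, y = 0.180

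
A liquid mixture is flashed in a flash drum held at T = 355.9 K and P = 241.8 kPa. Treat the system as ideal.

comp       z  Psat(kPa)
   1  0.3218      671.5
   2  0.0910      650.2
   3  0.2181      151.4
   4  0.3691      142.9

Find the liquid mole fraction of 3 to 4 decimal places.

x_3 = 0.2966

Raoult's law: Kᵢ = Pᵢˢᵃᵗ/P = Pᵢˢᵃᵗ/241.8.
  K_1 = 671.5/241.8 = 2.777089, K_2 = 650.2/241.8 = 2.688999, K_3 = 151.4/241.8 = 0.626137, K_4 = 142.9/241.8 = 0.590984
Iterate (Newton) starting at β = 0.52:
  β = 0.5200: g = 0.08608, g' = -0.4947 → β = 0.6940
  β = 0.6940: g = 0.00591, g' = -0.4348 → β = 0.7076
Converged at β = 0.7076.
Compositions from xᵢ = zᵢ/(1+β(Kᵢ−1)), yᵢ = Kᵢxᵢ:
  1: x = 0.1425, y = 0.3959
  2: x = 0.0415, y = 0.1115
  3: x = 0.2966, y = 0.1857
  4: x = 0.5194, y = 0.3070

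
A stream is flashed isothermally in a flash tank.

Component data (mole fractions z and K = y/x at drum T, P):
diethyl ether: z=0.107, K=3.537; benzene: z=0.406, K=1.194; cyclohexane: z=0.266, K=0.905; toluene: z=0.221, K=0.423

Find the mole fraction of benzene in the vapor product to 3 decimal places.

Newton iteration, β⁰ = 0.3:
  β = 0.300: g = 0.0484, g' = -0.346 → β = 0.440
  β = 0.440: g = 0.0036, g' = -0.302 → β = 0.452
Converged at β = 0.452.
Compositions from xᵢ = zᵢ/(1+β(Kᵢ−1)), yᵢ = Kᵢxᵢ:
  diethyl ether: x = 0.050, y = 0.176
  benzene: x = 0.373, y = 0.446
  cyclohexane: x = 0.278, y = 0.252
  toluene: x = 0.299, y = 0.126

y_benzene = 0.446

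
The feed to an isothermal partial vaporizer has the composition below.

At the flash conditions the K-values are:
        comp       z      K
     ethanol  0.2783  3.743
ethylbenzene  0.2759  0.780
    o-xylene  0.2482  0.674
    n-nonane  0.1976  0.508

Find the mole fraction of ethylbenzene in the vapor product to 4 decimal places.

y_ethylbenzene = 0.2453

Material balance + equilibrium reduce to Σ zᵢ(Kᵢ−1)/(1+ψ(Kᵢ−1)) = 0.
Feasibility: ΣzᵢKᵢ = 1.5245, Σzᵢ/Kᵢ = 1.1853 — both > 1, two phases present.
Newton iteration, ψ⁰ = 0.38:
  ψ = 0.3800: g = 0.09561, g' = -0.6246 → ψ = 0.5331
  ψ = 0.5331: g = 0.01156, g' = -0.4891 → ψ = 0.5567
  ψ = 0.5567: g = 0.00017, g' = -0.4753 → ψ = 0.5571
Converged at ψ = 0.5571.
Compositions from xᵢ = zᵢ/(1+ψ(Kᵢ−1)), yᵢ = Kᵢxᵢ:
  ethanol: x = 0.1101, y = 0.4121
  ethylbenzene: x = 0.3144, y = 0.2453
  o-xylene: x = 0.3033, y = 0.2044
  n-nonane: x = 0.2722, y = 0.1383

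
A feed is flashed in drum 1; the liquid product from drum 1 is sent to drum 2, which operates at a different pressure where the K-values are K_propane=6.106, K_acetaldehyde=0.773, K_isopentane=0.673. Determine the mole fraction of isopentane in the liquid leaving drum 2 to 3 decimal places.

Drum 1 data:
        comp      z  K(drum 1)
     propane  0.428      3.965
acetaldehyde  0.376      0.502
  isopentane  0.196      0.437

x_isopentane (drum 2) = 0.349

Drum 1:
Rachford–Rice: g(ψ₁) = Σ zᵢ(Kᵢ−1)/(1+ψ₁(Kᵢ−1)) = 0.
g(0) = ΣzᵢKᵢ − 1 = 0.971 and g(1) = 1 − Σzᵢ/Kᵢ = -0.305, so a root lies in (0, 1).
Iterate (Newton) starting at ψ₁ = 0.5:
  ψ₁ = 0.500: g = 0.1083, g' = -0.896 → ψ₁ = 0.621
  ψ₁ = 0.621: g = 0.0060, g' = -0.808 → ψ₁ = 0.628
Converged at ψ₁ = 0.628.
Drum-1 compositions:
  propane: x = 0.149, y = 0.593
  acetaldehyde: x = 0.547, y = 0.275
  isopentane: x = 0.303, y = 0.133
Drum-2 feed = drum-1 liquid: z₂ = (0.1495, 0.5472, 0.3033).
Drum 2:
Let ψ₂ = V/F and solve Σ zᵢ(Kᵢ−1)/(1+ψ₂(Kᵢ−1)) = 0.
g(0) = ΣzᵢKᵢ − 1 = 0.540 and g(1) = 1 − Σzᵢ/Kᵢ = -0.183, so a root lies in (0, 1).
Iterate (Newton) starting at ψ₂ = 0.39:
  ψ₂ = 0.390: g = 0.0052, g' = -0.512 → ψ₂ = 0.400
Converged at ψ₂ = 0.400.
  propane: x = 0.049, y = 0.300
  acetaldehyde: x = 0.602, y = 0.465
  isopentane: x = 0.349, y = 0.235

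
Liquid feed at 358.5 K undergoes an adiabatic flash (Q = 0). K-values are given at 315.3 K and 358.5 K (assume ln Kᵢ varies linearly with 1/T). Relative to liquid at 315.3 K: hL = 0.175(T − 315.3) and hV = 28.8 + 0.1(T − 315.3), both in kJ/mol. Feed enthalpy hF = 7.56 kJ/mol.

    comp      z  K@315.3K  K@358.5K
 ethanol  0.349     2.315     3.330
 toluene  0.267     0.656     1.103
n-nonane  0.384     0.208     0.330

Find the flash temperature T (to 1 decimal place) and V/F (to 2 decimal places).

Adiabatic flash: solve Rachford–Rice at each trial T, then check hF = ψ·hV(T) + (1−ψ)·hL(T).
  T = 315.3 K: K = (2.315, 0.656, 0.208), RR gives ψ = 0.075, H_out = 2.164 kJ/mol
  T = 358.5 K: K = (3.330, 1.103, 0.330), RR gives ψ = 0.519, H_out = 20.817 kJ/mol
  T = 336.9 K: K = (2.809, 0.865, 0.266), RR gives ψ = 0.312, H_out = 12.269 kJ/mol
  T = 326.1 K: K = (2.558, 0.757, 0.236), RR gives ψ = 0.200, H_out = 7.492 kJ/mol
  T = 331.5 K: K = (2.683, 0.810, 0.251), RR gives ψ = 0.257, H_out = 9.935 kJ/mol
  T = 328.8 K: K = (2.620, 0.783, 0.243), RR gives ψ = 0.229, H_out = 8.729 kJ/mol
  T = 327.5 K: K = (2.590, 0.770, 0.240), RR gives ψ = 0.215, H_out = 8.137 kJ/mol
Linear interpolation between T = 326.1 (H_out = 7.492) and T = 327.5 (H_out = 8.137) on hF = 7.56 gives T ≈ 326.2 K, at which ψ = 0.20.

T = 326.2 K, V/F = 0.20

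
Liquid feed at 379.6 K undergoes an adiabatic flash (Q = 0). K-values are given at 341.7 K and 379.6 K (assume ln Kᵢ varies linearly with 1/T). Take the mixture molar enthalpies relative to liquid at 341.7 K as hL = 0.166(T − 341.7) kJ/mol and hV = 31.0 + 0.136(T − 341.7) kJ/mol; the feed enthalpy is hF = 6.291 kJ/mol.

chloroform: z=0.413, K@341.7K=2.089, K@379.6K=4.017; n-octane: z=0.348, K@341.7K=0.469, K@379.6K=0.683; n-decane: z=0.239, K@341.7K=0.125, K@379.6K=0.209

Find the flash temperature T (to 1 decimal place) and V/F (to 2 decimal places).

T = 346.8 K, V/F = 0.18

Adiabatic flash: solve Rachford–Rice at each trial T, then check hF = ψ·hV(T) + (1−ψ)·hL(T).
  T = 341.7 K: K = (2.089, 0.469, 0.125), RR gives ψ = 0.074, H_out = 2.305 kJ/mol
  T = 379.6 K: K = (4.017, 0.683, 0.209), RR gives ψ = 0.550, H_out = 22.725 kJ/mol
  T = 360.6 K: K = (2.944, 0.571, 0.164), RR gives ψ = 0.370, H_out = 14.407 kJ/mol
  T = 351.1 K: K = (2.489, 0.519, 0.143), RR gives ψ = 0.247, H_out = 9.146 kJ/mol
  T = 346.4 K: K = (2.283, 0.494, 0.134), RR gives ψ = 0.169, H_out = 6.007 kJ/mol
  T = 348.8 K: K = (2.387, 0.506, 0.139), RR gives ψ = 0.211, H_out = 7.668 kJ/mol
Linear interpolation between T = 346.4 (H_out = 6.007) and T = 348.8 (H_out = 7.668) on hF = 6.291 gives T ≈ 346.8 K, at which ψ = 0.18.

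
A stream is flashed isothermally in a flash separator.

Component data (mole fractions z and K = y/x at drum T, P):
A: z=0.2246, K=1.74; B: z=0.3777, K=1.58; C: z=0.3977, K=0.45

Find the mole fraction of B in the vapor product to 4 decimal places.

Let β = V/F and solve Σ zᵢ(Kᵢ−1)/(1+β(Kᵢ−1)) = 0.
Check two-phase: ΣzᵢKᵢ = 1.1665 > 1 and Σzᵢ/Kᵢ = 1.2519 > 1, so g(0) = 0.1665 > 0 and g(1) = -0.2519 < 0.
Newton iteration, β⁰ = 0.42:
  β = 0.4200: g = 0.01851, g' = -0.3572 → β = 0.4718
  β = 0.4718: g = -0.00020, g' = -0.3653 → β = 0.4713
Converged at β = 0.4713.
Compositions from xᵢ = zᵢ/(1+β(Kᵢ−1)), yᵢ = Kᵢxᵢ:
  A: x = 0.1665, y = 0.2898
  B: x = 0.2966, y = 0.4687
  C: x = 0.5369, y = 0.2416

y_B = 0.4687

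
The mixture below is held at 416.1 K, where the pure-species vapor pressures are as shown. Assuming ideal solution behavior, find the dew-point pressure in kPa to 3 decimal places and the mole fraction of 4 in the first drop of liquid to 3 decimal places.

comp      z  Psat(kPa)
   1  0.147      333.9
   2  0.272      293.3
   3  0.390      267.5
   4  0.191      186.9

At the dew point ψ → 1, so Σzᵢ/Kᵢ = 1 with Kᵢ = Pᵢˢᵃᵗ/P ⇒ 1/P = Σzᵢ/Pᵢˢᵃᵗ.
1/P = 0.147/333.9 + 0.272/293.3 + 0.390/267.5 + 0.191/186.9 = 0.003848 ⇒ P = 259.908 kPa
xᵢ = zᵢP/Pᵢˢᵃᵗ ⇒ x_4 = 0.191·259.908/186.9 = 0.266

Pdew = 259.908 kPa, x_4 = 0.266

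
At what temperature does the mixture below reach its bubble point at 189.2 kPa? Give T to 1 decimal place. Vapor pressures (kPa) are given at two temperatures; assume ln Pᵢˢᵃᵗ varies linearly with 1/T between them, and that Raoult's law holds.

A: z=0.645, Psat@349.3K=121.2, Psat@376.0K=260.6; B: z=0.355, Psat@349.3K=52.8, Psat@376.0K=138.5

Bubble-point temperature: ΣzᵢPᵢˢᵃᵗ(T) = P. Interpolate ln Pᵢˢᵃᵗ = aᵢ + bᵢ/T.
  T = 349.3 K: ΣzᵢPᵢˢᵃᵗ = 96.92 kPa
  T = 376.0 K: ΣzᵢPᵢˢᵃᵗ = 217.25 kPa
  T = 362.6 K: ΣzᵢPᵢˢᵃᵗ = 146.94 kPa
  T = 369.3 K: ΣzᵢPᵢˢᵃᵗ = 179.27 kPa
  T = 372.6 K: ΣzᵢPᵢˢᵃᵗ = 197.23 kPa
  T = 371.0 K: ΣzᵢPᵢˢᵃᵗ = 188.34 kPa
Interpolating between 371.0 K and 372.6 K gives T ≈ 371.2 K.

T = 371.2 K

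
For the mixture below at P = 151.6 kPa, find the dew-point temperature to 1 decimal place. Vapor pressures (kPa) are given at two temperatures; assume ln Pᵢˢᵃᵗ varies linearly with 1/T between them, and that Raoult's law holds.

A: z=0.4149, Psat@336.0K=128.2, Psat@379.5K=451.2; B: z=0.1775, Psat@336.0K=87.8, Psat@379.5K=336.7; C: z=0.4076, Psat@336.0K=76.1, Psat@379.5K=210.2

Dew-point temperature: Σzᵢ·P/Pᵢˢᵃᵗ(T) = 1. Interpolate ln Pᵢˢᵃᵗ = aᵢ + bᵢ/T.
  T = 336.0 K: ΣzᵢP/Pᵢˢᵃᵗ = 1.6091
  T = 379.5 K: ΣzᵢP/Pᵢˢᵃᵗ = 0.5133
  T = 357.8 K: ΣzᵢP/Pᵢˢᵃᵗ = 0.8745
  T = 346.9 K: ΣzᵢP/Pᵢˢᵃᵗ = 1.1741
  T = 352.4 K: ΣzᵢP/Pᵢˢᵃᵗ = 1.0095
  T = 355.1 K: ΣzᵢP/Pᵢˢᵃᵗ = 0.9390
  T = 353.8 K: ΣzᵢP/Pᵢˢᵃᵗ = 0.9722
  T = 353.1 K: ΣzᵢP/Pᵢˢᵃᵗ = 0.9906
  T = 352.8 K: ΣzᵢP/Pᵢˢᵃᵗ = 0.9986
Interpolating between 352.4 K and 352.8 K gives T ≈ 352.7 K.

T = 352.7 K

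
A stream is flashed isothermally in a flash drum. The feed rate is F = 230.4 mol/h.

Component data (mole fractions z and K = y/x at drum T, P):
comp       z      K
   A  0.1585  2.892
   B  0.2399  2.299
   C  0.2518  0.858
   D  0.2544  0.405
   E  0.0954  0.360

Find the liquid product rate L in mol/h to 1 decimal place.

Iterate (Newton) starting at ψ = 0.6:
  ψ = 0.6000: g = -0.05803, g' = -0.5792 → ψ = 0.4998
  ψ = 0.4998: g = -0.00061, g' = -0.5715 → ψ = 0.4987
Converged at ψ = 0.4987.
Then V = ψ·F = 0.4987·230.4 = 114.9 mol/h and L = F − V = 115.5 mol/h.

L = 115.5 mol/h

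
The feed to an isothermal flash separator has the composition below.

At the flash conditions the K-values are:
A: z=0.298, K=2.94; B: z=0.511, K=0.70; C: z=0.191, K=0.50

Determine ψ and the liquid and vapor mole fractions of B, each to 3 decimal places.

Let ψ = V/F and solve Σ zᵢ(Kᵢ−1)/(1+ψ(Kᵢ−1)) = 0.
Check two-phase: ΣzᵢKᵢ = 1.329 > 1 and Σzᵢ/Kᵢ = 1.213 > 1, so g(0) = 0.329 > 0 and g(1) = -0.213 < 0.
Iterate (Newton) starting at ψ = 0.5:
  ψ = 0.500: g = -0.0142, g' = -0.438 → ψ = 0.467
  ψ = 0.467: g = 0.0002, g' = -0.452 → ψ = 0.468
Converged at ψ = 0.468.
Compositions from xᵢ = zᵢ/(1+ψ(Kᵢ−1)), yᵢ = Kᵢxᵢ:
  A: x = 0.156, y = 0.459
  B: x = 0.594, y = 0.416
  C: x = 0.249, y = 0.125

ψ = 0.468, x_B = 0.594, y_B = 0.416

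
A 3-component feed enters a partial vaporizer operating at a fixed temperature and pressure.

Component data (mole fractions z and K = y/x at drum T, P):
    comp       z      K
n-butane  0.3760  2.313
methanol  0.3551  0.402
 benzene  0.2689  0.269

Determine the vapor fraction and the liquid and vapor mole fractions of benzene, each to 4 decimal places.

Material balance + equilibrium reduce to Σ zᵢ(Kᵢ−1)/(1+ψ(Kᵢ−1)) = 0.
g(0) = ΣzᵢKᵢ − 1 = 0.0848 and g(1) = 1 − Σzᵢ/Kᵢ = -1.0455, so a root lies in (0, 1).
Newton–Raphson from ψ = 0.5:
  ψ = 0.5000: g = -0.31469, g' = -0.8516 → ψ = 0.1305
  ψ = 0.1305: g = -0.02611, g' = -0.7975 → ψ = 0.0977
  ψ = 0.0977: g = 0.00034, g' = -0.8191 → ψ = 0.0981
Converged at ψ = 0.0981.
Compositions from xᵢ = zᵢ/(1+ψ(Kᵢ−1)), yᵢ = Kᵢxᵢ:
  n-butane: x = 0.3331, y = 0.7704
  methanol: x = 0.3772, y = 0.1516
  benzene: x = 0.2897, y = 0.0779

ψ = 0.0981, x_benzene = 0.2897, y_benzene = 0.0779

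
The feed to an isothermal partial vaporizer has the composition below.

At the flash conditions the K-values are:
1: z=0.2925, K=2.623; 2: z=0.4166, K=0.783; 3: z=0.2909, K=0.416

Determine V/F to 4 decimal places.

Iterate (Newton) starting at V/F = 0.67:
  V/F = 0.6700: g = -0.15744, g' = -0.4714 → V/F = 0.3360
  V/F = 0.3360: g = -0.00169, g' = -0.4990 → V/F = 0.3327
Converged at V/F = 0.3327.

V/F = 0.3327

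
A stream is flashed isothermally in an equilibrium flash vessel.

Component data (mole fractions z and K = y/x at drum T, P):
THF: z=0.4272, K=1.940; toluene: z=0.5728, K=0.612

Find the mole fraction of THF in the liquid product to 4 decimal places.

x_THF = 0.2922

Binary case is linear: z₁(K₁−1)(1+V/F(K₂−1)) + z₂(K₂−1)(1+V/F(K₁−1)) = 0
⇒ V/F = [z₁(K₁−1)+z₂(K₂−1)] / [−(K₁−1)(K₂−1)] = 0.17932/0.36472 = 0.4917
Compositions from xᵢ = zᵢ/(1+V/F(Kᵢ−1)), yᵢ = Kᵢxᵢ:
  THF: x = 0.2922, y = 0.5668
  toluene: x = 0.7078, y = 0.4332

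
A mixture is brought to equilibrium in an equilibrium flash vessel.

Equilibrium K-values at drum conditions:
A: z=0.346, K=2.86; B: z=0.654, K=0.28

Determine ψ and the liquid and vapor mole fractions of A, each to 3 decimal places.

Binary case is linear: z₁(K₁−1)(1+ψ(K₂−1)) + z₂(K₂−1)(1+ψ(K₁−1)) = 0
⇒ ψ = [z₁(K₁−1)+z₂(K₂−1)] / [−(K₁−1)(K₂−1)] = 0.1727/1.3392 = 0.129
Compositions from xᵢ = zᵢ/(1+ψ(Kᵢ−1)), yᵢ = Kᵢxᵢ:
  A: x = 0.279, y = 0.798
  B: x = 0.721, y = 0.202

ψ = 0.129, x_A = 0.279, y_A = 0.798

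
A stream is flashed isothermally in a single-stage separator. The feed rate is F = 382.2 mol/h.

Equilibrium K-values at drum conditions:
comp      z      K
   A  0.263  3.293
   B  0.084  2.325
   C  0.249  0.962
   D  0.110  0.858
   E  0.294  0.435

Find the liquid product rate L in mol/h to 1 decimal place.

L = 124.3 mol/h

Material balance + equilibrium reduce to Σ zᵢ(Kᵢ−1)/(1+ψ(Kᵢ−1)) = 0.
Check two-phase: ΣzᵢKᵢ = 1.523 > 1 and Σzᵢ/Kᵢ = 1.179 > 1, so g(0) = 0.523 > 0 and g(1) = -0.179 < 0.
Iterate (Newton) starting at ψ = 0.5:
  ψ = 0.500: g = 0.0899, g' = -0.539 → ψ = 0.667
  ψ = 0.667: g = 0.0040, g' = -0.502 → ψ = 0.675
Converged at ψ = 0.675.
Then V = ψ·F = 0.6749·382.2 = 257.9 mol/h and L = F − V = 124.3 mol/h.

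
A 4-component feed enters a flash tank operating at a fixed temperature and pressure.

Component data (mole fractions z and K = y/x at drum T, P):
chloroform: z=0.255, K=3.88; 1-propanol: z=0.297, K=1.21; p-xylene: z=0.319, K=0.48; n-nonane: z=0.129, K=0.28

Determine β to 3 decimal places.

Newton iteration, β⁰ = 0.65:
  β = 0.650: g = -0.1146, g' = -0.700 → β = 0.486
  β = 0.486: g = -0.0024, g' = -0.691 → β = 0.483
Converged at β = 0.483.

β = 0.483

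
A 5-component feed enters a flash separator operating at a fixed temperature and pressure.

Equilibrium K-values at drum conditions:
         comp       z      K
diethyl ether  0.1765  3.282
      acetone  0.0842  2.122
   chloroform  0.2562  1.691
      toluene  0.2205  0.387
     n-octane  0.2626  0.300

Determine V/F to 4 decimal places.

V/F = 0.3742

Material balance + equilibrium reduce to Σ zᵢ(Kᵢ−1)/(1+V/F(Kᵢ−1)) = 0.
Check two-phase: ΣzᵢKᵢ = 1.3553 > 1 and Σzᵢ/Kᵢ = 1.6901 > 1, so g(0) = 0.3553 > 0 and g(1) = -0.6901 < 0.
Iterate (Newton) starting at V/F = 0.5:
  V/F = 0.5000: g = -0.09749, g' = -0.7884 → V/F = 0.3764
  V/F = 0.3764: g = -0.00167, g' = -0.7726 → V/F = 0.3742
Converged at V/F = 0.3742.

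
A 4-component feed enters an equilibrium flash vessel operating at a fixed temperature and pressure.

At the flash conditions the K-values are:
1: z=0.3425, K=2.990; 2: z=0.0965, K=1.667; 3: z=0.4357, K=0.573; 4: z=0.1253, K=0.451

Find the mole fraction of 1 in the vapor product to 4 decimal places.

y_1 = 0.4637

Let β = V/F and solve Σ zᵢ(Kᵢ−1)/(1+β(Kᵢ−1)) = 0.
Feasibility: ΣzᵢKᵢ = 1.4911, Σzᵢ/Kᵢ = 1.2106 — both > 1, two phases present.
Newton iteration, β⁰ = 0.5:
  β = 0.5000: g = 0.05855, g' = -0.5651 → β = 0.6036
  β = 0.6036: g = 0.00200, g' = -0.5304 → β = 0.6074
Converged at β = 0.6074.
Compositions from xᵢ = zᵢ/(1+β(Kᵢ−1)), yᵢ = Kᵢxᵢ:
  1: x = 0.1551, y = 0.4637
  2: x = 0.0687, y = 0.1145
  3: x = 0.5883, y = 0.3371
  4: x = 0.1880, y = 0.0848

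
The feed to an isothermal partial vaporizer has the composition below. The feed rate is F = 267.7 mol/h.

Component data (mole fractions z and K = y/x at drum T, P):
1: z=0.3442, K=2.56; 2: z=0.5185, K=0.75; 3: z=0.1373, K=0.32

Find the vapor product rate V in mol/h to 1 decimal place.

Let ψ = V/F and solve Σ zᵢ(Kᵢ−1)/(1+ψ(Kᵢ−1)) = 0.
Check two-phase: ΣzᵢKᵢ = 1.3140 > 1 and Σzᵢ/Kᵢ = 1.2548 > 1, so g(0) = 0.3140 > 0 and g(1) = -0.2548 < 0.
Newton–Raphson from ψ = 0.38:
  ψ = 0.3800: g = 0.06798, g' = -0.4852 → ψ = 0.5201
  ψ = 0.5201: g = 0.00298, g' = -0.4501 → ψ = 0.5267
Converged at ψ = 0.5267.
Then V = ψ·F = 0.5267·267.7 = 141.0 mol/h and L = F − V = 126.7 mol/h.

V = 141.0 mol/h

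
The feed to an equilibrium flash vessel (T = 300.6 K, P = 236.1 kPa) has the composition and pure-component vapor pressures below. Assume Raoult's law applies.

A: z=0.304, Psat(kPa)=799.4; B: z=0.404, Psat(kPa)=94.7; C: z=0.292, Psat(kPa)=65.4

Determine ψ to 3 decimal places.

Raoult's law: Kᵢ = Pᵢˢᵃᵗ/P = Pᵢˢᵃᵗ/236.1.
  K_A = 799.4/236.1 = 3.38585, K_B = 94.7/236.1 = 0.40110, K_C = 65.4/236.1 = 0.27700
Rachford–Rice: g(ψ) = Σ zᵢ(Kᵢ−1)/(1+ψ(Kᵢ−1)) = 0.
g(0) = ΣzᵢKᵢ − 1 = 0.272 and g(1) = 1 − Σzᵢ/Kᵢ = -1.151, so a root lies in (0, 1).
Newton–Raphson from ψ = 0.5:
  ψ = 0.500: g = -0.3453, g' = -1.030 → ψ = 0.165
  ψ = 0.165: g = 0.0127, g' = -1.267 → ψ = 0.175
Converged at ψ = 0.175.

ψ = 0.175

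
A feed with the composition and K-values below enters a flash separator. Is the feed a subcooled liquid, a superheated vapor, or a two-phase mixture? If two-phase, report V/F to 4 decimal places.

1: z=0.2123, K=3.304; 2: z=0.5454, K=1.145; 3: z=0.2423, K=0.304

two-phase, V/F = 0.5791

ΣzᵢKᵢ = 1.3996; Σzᵢ/Kᵢ = 1.3376.
Both exceed 1, so a two-phase solution exists.
Let ψ = V/F and solve Σ zᵢ(Kᵢ−1)/(1+ψ(Kᵢ−1)) = 0.
Newton–Raphson from ψ = 0.44:
  ψ = 0.4400: g = 0.07416, g' = -0.5319 → ψ = 0.5794
  ψ = 0.5794: g = -0.00017, g' = -0.5461 → ψ = 0.5791
Converged at ψ = 0.5791.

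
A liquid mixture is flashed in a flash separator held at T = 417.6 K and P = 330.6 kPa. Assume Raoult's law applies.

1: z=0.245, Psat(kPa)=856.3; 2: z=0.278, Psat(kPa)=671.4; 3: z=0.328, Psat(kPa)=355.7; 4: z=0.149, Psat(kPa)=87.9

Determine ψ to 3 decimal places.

Raoult's law: Kᵢ = Pᵢˢᵃᵗ/P = Pᵢˢᵃᵗ/330.6.
  K_1 = 856.3/330.6 = 2.59014, K_2 = 671.4/330.6 = 2.03085, K_3 = 355.7/330.6 = 1.07592, K_4 = 87.9/330.6 = 0.26588
Newton–Raphson from ψ = 0.45:
  ψ = 0.450: g = 0.2836, g' = -0.529 → ψ = 0.986
  ψ = 0.986: g = -0.0790, g' = -1.221 → ψ = 0.921
  ψ = 0.921: g = -0.0096, g' = -0.948 → ψ = 0.911
Converged at ψ = 0.911.

ψ = 0.911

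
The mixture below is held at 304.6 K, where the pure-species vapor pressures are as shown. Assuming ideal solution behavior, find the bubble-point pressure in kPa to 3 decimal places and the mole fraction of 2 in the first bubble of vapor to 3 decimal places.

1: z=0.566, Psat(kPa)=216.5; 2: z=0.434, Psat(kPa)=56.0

At the bubble point ψ → 0, so ΣzᵢKᵢ = 1 with Kᵢ = Pᵢˢᵃᵗ/P ⇒ P = ΣzᵢPᵢˢᵃᵗ.
P = 0.566·216.5 + 0.434·56.0 = 146.843 kPa
yᵢ = zᵢPᵢˢᵃᵗ/P ⇒ y_2 = 0.434·56.0/146.843 = 0.166

Pbub = 146.843 kPa, y_2 = 0.166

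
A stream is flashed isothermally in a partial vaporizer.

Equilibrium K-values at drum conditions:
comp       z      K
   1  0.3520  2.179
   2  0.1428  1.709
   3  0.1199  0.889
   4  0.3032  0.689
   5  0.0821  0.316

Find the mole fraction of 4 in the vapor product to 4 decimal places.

Material balance + equilibrium reduce to Σ zᵢ(Kᵢ−1)/(1+ψ(Kᵢ−1)) = 0.
Feasibility: ΣzᵢKᵢ = 1.3525, Σzᵢ/Kᵢ = 1.0798 — both > 1, two phases present.
Newton iteration, ψ⁰ = 0.63:
  ψ = 0.6300: g = 0.07786, g' = -0.3611 → ψ = 0.8456
  ψ = 0.8456: g = -0.00472, g' = -0.4226 → ψ = 0.8345
  ψ = 0.8345: g = -0.00004, g' = -0.4164 → ψ = 0.8344
Converged at ψ = 0.8344.
Compositions from xᵢ = zᵢ/(1+ψ(Kᵢ−1)), yᵢ = Kᵢxᵢ:
  1: x = 0.1774, y = 0.3866
  2: x = 0.0897, y = 0.1533
  3: x = 0.1321, y = 0.1175
  4: x = 0.4094, y = 0.2821
  5: x = 0.1912, y = 0.0604

y_4 = 0.2821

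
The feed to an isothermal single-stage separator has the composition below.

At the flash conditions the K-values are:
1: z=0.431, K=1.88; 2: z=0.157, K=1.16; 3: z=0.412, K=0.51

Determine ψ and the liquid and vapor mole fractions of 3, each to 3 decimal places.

ψ = 0.557, x_3 = 0.567, y_3 = 0.289

Material balance + equilibrium reduce to Σ zᵢ(Kᵢ−1)/(1+ψ(Kᵢ−1)) = 0.
g(0) = ΣzᵢKᵢ − 1 = 0.203 and g(1) = 1 − Σzᵢ/Kᵢ = -0.172, so a root lies in (0, 1).
Newton iteration, ψ⁰ = 0.32:
  ψ = 0.320: g = 0.0804, g' = -0.346 → ψ = 0.552
  ψ = 0.552: g = 0.0015, g' = -0.340 → ψ = 0.557
Converged at ψ = 0.557.
Compositions from xᵢ = zᵢ/(1+ψ(Kᵢ−1)), yᵢ = Kᵢxᵢ:
  1: x = 0.289, y = 0.544
  2: x = 0.144, y = 0.167
  3: x = 0.567, y = 0.289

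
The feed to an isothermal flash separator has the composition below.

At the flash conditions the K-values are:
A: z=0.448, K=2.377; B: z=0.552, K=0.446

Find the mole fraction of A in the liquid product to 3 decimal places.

x_A = 0.287

Material balance + equilibrium reduce to Σ zᵢ(Kᵢ−1)/(1+V/F(Kᵢ−1)) = 0.
Check two-phase: ΣzᵢKᵢ = 1.311 > 1 and Σzᵢ/Kᵢ = 1.426 > 1, so g(0) = 0.311 > 0 and g(1) = -0.426 < 0.
Binary case is linear: z₁(K₁−1)(1+V/F(K₂−1)) + z₂(K₂−1)(1+V/F(K₁−1)) = 0
⇒ V/F = [z₁(K₁−1)+z₂(K₂−1)] / [−(K₁−1)(K₂−1)] = 0.3111/0.7629 = 0.408
Compositions from xᵢ = zᵢ/(1+V/F(Kᵢ−1)), yᵢ = Kᵢxᵢ:
  A: x = 0.287, y = 0.682
  B: x = 0.713, y = 0.318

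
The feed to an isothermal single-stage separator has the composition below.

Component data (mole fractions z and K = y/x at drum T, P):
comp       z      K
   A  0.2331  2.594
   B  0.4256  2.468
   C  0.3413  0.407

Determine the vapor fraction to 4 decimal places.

ψ = 0.8850

Rachford–Rice: g(ψ) = Σ zᵢ(Kᵢ−1)/(1+ψ(Kᵢ−1)) = 0.
Check two-phase: ΣzᵢKᵢ = 1.7940 > 1 and Σzᵢ/Kᵢ = 1.1009 > 1, so g(0) = 0.7940 > 0 and g(1) = -0.1009 < 0.
Iterate (Newton) starting at ψ = 0.5:
  ψ = 0.5000: g = 0.27939, g' = -0.7310 → ψ = 0.8822
  ψ = 0.8822: g = 0.00220, g' = -0.8042 → ψ = 0.8850
Converged at ψ = 0.8850.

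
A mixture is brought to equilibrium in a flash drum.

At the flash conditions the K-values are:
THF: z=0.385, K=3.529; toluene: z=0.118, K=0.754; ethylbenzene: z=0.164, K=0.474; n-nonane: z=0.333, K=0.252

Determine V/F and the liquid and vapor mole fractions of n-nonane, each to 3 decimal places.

V/F = 0.388, x_n-nonane = 0.469, y_n-nonane = 0.118

Rachford–Rice: g(V/F) = Σ zᵢ(Kᵢ−1)/(1+V/F(Kᵢ−1)) = 0.
g(0) = ΣzᵢKᵢ − 1 = 0.609 and g(1) = 1 − Σzᵢ/Kᵢ = -0.933, so a root lies in (0, 1).
Newton–Raphson from V/F = 0.5:
  V/F = 0.500: g = -0.1181, g' = -1.048 → V/F = 0.387
  V/F = 0.387: g = 0.0007, g' = -1.078 → V/F = 0.388
Converged at V/F = 0.388.
Compositions from xᵢ = zᵢ/(1+V/F(Kᵢ−1)), yᵢ = Kᵢxᵢ:
  THF: x = 0.194, y = 0.686
  toluene: x = 0.130, y = 0.098
  ethylbenzene: x = 0.206, y = 0.098
  n-nonane: x = 0.469, y = 0.118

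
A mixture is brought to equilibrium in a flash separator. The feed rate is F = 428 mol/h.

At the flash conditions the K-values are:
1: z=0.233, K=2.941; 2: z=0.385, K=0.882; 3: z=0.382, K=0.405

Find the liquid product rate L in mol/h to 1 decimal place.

Let β = V/F and solve Σ zᵢ(Kᵢ−1)/(1+β(Kᵢ−1)) = 0.
Feasibility: ΣzᵢKᵢ = 1.180, Σzᵢ/Kᵢ = 1.459 — both > 1, two phases present.
Newton–Raphson from β = 0.57:
  β = 0.570: g = -0.1779, g' = -0.514 → β = 0.224
  β = 0.224: g = 0.0065, g' = -0.612 → β = 0.234
Converged at β = 0.234.
Then V = β·F = 0.2344·428 = 100.3 mol/h and L = F − V = 327.7 mol/h.

L = 327.7 mol/h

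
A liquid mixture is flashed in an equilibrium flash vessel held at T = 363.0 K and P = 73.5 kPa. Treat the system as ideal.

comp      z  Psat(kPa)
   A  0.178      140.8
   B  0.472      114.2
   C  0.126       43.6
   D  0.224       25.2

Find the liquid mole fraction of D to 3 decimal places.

Raoult's law: Kᵢ = Pᵢˢᵃᵗ/P = Pᵢˢᵃᵗ/73.5.
  K_A = 140.8/73.5 = 1.91565, K_B = 114.2/73.5 = 1.55374, K_C = 43.6/73.5 = 0.59320, K_D = 25.2/73.5 = 0.34286
Newton iteration, ψ⁰ = 0.5:
  ψ = 0.500: g = 0.0329, g' = -0.406 → ψ = 0.581
  ψ = 0.581: g = -0.0011, g' = -0.435 → ψ = 0.578
Converged at ψ = 0.578.
Compositions from xᵢ = zᵢ/(1+ψ(Kᵢ−1)), yᵢ = Kᵢxᵢ:
  A: x = 0.116, y = 0.223
  B: x = 0.357, y = 0.555
  C: x = 0.165, y = 0.098
  D: x = 0.361, y = 0.124

x_D = 0.361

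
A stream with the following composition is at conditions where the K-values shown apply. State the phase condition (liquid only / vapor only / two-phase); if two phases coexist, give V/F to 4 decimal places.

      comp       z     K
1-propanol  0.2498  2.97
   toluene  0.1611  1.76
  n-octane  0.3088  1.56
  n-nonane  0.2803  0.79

ΣzᵢKᵢ = 1.7286; Σzᵢ/Kᵢ = 0.7284.
Since Σzᵢ/Kᵢ < 1 the mixture is above its dew point — single vapor phase.

vapor only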